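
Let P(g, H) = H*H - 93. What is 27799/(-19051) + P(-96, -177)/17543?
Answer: 107399179/334211693 ≈ 0.32135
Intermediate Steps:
P(g, H) = -93 + H² (P(g, H) = H² - 93 = -93 + H²)
27799/(-19051) + P(-96, -177)/17543 = 27799/(-19051) + (-93 + (-177)²)/17543 = 27799*(-1/19051) + (-93 + 31329)*(1/17543) = -27799/19051 + 31236*(1/17543) = -27799/19051 + 31236/17543 = 107399179/334211693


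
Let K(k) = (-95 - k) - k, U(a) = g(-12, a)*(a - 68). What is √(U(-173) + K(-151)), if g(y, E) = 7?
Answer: 2*I*√370 ≈ 38.471*I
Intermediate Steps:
U(a) = -476 + 7*a (U(a) = 7*(a - 68) = 7*(-68 + a) = -476 + 7*a)
K(k) = -95 - 2*k
√(U(-173) + K(-151)) = √((-476 + 7*(-173)) + (-95 - 2*(-151))) = √((-476 - 1211) + (-95 + 302)) = √(-1687 + 207) = √(-1480) = 2*I*√370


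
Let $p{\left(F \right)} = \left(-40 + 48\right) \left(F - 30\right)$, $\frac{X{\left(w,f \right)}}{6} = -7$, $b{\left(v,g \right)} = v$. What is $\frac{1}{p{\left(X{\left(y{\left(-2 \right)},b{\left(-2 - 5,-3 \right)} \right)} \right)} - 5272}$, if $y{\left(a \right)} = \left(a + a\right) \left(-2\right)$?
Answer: $- \frac{1}{5848} \approx -0.000171$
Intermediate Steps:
$y{\left(a \right)} = - 4 a$ ($y{\left(a \right)} = 2 a \left(-2\right) = - 4 a$)
$X{\left(w,f \right)} = -42$ ($X{\left(w,f \right)} = 6 \left(-7\right) = -42$)
$p{\left(F \right)} = -240 + 8 F$ ($p{\left(F \right)} = 8 \left(-30 + F\right) = -240 + 8 F$)
$\frac{1}{p{\left(X{\left(y{\left(-2 \right)},b{\left(-2 - 5,-3 \right)} \right)} \right)} - 5272} = \frac{1}{\left(-240 + 8 \left(-42\right)\right) - 5272} = \frac{1}{\left(-240 - 336\right) - 5272} = \frac{1}{-576 - 5272} = \frac{1}{-5848} = - \frac{1}{5848}$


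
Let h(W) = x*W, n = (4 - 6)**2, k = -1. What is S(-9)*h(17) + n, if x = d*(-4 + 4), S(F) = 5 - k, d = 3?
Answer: 4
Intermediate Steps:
S(F) = 6 (S(F) = 5 - 1*(-1) = 5 + 1 = 6)
x = 0 (x = 3*(-4 + 4) = 3*0 = 0)
n = 4 (n = (-2)**2 = 4)
h(W) = 0 (h(W) = 0*W = 0)
S(-9)*h(17) + n = 6*0 + 4 = 0 + 4 = 4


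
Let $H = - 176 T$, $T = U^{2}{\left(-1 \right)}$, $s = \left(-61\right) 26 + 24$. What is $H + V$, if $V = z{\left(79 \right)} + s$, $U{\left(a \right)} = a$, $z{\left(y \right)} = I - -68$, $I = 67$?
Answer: $-1603$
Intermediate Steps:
$s = -1562$ ($s = -1586 + 24 = -1562$)
$z{\left(y \right)} = 135$ ($z{\left(y \right)} = 67 - -68 = 67 + 68 = 135$)
$T = 1$ ($T = \left(-1\right)^{2} = 1$)
$H = -176$ ($H = \left(-176\right) 1 = -176$)
$V = -1427$ ($V = 135 - 1562 = -1427$)
$H + V = -176 - 1427 = -1603$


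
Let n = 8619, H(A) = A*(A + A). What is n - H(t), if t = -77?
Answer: -3239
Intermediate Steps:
H(A) = 2*A**2 (H(A) = A*(2*A) = 2*A**2)
n - H(t) = 8619 - 2*(-77)**2 = 8619 - 2*5929 = 8619 - 1*11858 = 8619 - 11858 = -3239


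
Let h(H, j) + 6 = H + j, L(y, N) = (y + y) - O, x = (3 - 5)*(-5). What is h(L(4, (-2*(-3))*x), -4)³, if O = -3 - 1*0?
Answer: 1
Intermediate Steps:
x = 10 (x = -2*(-5) = 10)
O = -3 (O = -3 + 0 = -3)
L(y, N) = 3 + 2*y (L(y, N) = (y + y) - 1*(-3) = 2*y + 3 = 3 + 2*y)
h(H, j) = -6 + H + j (h(H, j) = -6 + (H + j) = -6 + H + j)
h(L(4, (-2*(-3))*x), -4)³ = (-6 + (3 + 2*4) - 4)³ = (-6 + (3 + 8) - 4)³ = (-6 + 11 - 4)³ = 1³ = 1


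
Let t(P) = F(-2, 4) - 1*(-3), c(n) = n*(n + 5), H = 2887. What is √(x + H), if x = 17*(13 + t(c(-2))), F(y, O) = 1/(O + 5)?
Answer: 4*√1778/3 ≈ 56.222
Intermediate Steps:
F(y, O) = 1/(5 + O)
c(n) = n*(5 + n)
t(P) = 28/9 (t(P) = 1/(5 + 4) - 1*(-3) = 1/9 + 3 = ⅑ + 3 = 28/9)
x = 2465/9 (x = 17*(13 + 28/9) = 17*(145/9) = 2465/9 ≈ 273.89)
√(x + H) = √(2465/9 + 2887) = √(28448/9) = 4*√1778/3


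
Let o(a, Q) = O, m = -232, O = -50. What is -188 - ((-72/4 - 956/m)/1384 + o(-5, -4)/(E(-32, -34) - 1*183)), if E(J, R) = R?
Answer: -3278615427/17419024 ≈ -188.22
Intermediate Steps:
o(a, Q) = -50
-188 - ((-72/4 - 956/m)/1384 + o(-5, -4)/(E(-32, -34) - 1*183)) = -188 - ((-72/4 - 956/(-232))/1384 - 50/(-34 - 1*183)) = -188 - ((-72*1/4 - 956*(-1/232))*(1/1384) - 50/(-34 - 183)) = -188 - ((-18 + 239/58)*(1/1384) - 50/(-217)) = -188 - (-805/58*1/1384 - 50*(-1/217)) = -188 - (-805/80272 + 50/217) = -188 - 1*3838915/17419024 = -188 - 3838915/17419024 = -3278615427/17419024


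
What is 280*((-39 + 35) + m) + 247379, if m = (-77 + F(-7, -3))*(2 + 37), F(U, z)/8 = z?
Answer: -856661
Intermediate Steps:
F(U, z) = 8*z
m = -3939 (m = (-77 + 8*(-3))*(2 + 37) = (-77 - 24)*39 = -101*39 = -3939)
280*((-39 + 35) + m) + 247379 = 280*((-39 + 35) - 3939) + 247379 = 280*(-4 - 3939) + 247379 = 280*(-3943) + 247379 = -1104040 + 247379 = -856661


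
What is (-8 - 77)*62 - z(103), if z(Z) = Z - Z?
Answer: -5270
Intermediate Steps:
z(Z) = 0
(-8 - 77)*62 - z(103) = (-8 - 77)*62 - 1*0 = -85*62 + 0 = -5270 + 0 = -5270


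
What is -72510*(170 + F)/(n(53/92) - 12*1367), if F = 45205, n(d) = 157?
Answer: 299103750/1477 ≈ 2.0251e+5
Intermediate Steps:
-72510*(170 + F)/(n(53/92) - 12*1367) = -72510*(170 + 45205)/(157 - 12*1367) = -72510*45375/(157 - 16404) = -72510/((-16247*1/45375)) = -72510/(-1477/4125) = -72510*(-4125/1477) = 299103750/1477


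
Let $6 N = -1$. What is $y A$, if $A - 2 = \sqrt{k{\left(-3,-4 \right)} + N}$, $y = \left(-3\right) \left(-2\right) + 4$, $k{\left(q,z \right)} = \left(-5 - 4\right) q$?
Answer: $20 + \frac{5 \sqrt{966}}{3} \approx 71.801$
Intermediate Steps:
$N = - \frac{1}{6}$ ($N = \frac{1}{6} \left(-1\right) = - \frac{1}{6} \approx -0.16667$)
$k{\left(q,z \right)} = - 9 q$
$y = 10$ ($y = 6 + 4 = 10$)
$A = 2 + \frac{\sqrt{966}}{6}$ ($A = 2 + \sqrt{\left(-9\right) \left(-3\right) - \frac{1}{6}} = 2 + \sqrt{27 - \frac{1}{6}} = 2 + \sqrt{\frac{161}{6}} = 2 + \frac{\sqrt{966}}{6} \approx 7.1801$)
$y A = 10 \left(2 + \frac{\sqrt{966}}{6}\right) = 20 + \frac{5 \sqrt{966}}{3}$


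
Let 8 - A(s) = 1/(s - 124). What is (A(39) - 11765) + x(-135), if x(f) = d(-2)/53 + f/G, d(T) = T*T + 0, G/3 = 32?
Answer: -1695079269/144160 ≈ -11758.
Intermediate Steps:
G = 96 (G = 3*32 = 96)
d(T) = T² (d(T) = T² + 0 = T²)
x(f) = 4/53 + f/96 (x(f) = (-2)²/53 + f/96 = 4*(1/53) + f*(1/96) = 4/53 + f/96)
A(s) = 8 - 1/(-124 + s) (A(s) = 8 - 1/(s - 124) = 8 - 1/(-124 + s))
(A(39) - 11765) + x(-135) = ((-993 + 8*39)/(-124 + 39) - 11765) + (4/53 + (1/96)*(-135)) = ((-993 + 312)/(-85) - 11765) + (4/53 - 45/32) = (-1/85*(-681) - 11765) - 2257/1696 = (681/85 - 11765) - 2257/1696 = -999344/85 - 2257/1696 = -1695079269/144160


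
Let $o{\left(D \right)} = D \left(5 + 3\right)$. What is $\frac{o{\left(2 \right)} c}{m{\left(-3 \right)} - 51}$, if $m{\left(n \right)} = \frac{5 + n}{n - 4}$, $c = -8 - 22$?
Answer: $\frac{3360}{359} \approx 9.3593$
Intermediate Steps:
$c = -30$ ($c = -8 - 22 = -30$)
$m{\left(n \right)} = \frac{5 + n}{-4 + n}$
$o{\left(D \right)} = 8 D$ ($o{\left(D \right)} = D 8 = 8 D$)
$\frac{o{\left(2 \right)} c}{m{\left(-3 \right)} - 51} = \frac{8 \cdot 2 \left(-30\right)}{\frac{5 - 3}{-4 - 3} - 51} = \frac{16 \left(-30\right)}{\frac{1}{-7} \cdot 2 - 51} = - \frac{480}{\left(- \frac{1}{7}\right) 2 - 51} = - \frac{480}{- \frac{2}{7} - 51} = - \frac{480}{- \frac{359}{7}} = \left(-480\right) \left(- \frac{7}{359}\right) = \frac{3360}{359}$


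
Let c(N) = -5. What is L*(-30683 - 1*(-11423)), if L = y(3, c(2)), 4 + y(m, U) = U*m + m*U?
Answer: 654840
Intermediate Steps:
y(m, U) = -4 + 2*U*m (y(m, U) = -4 + (U*m + m*U) = -4 + (U*m + U*m) = -4 + 2*U*m)
L = -34 (L = -4 + 2*(-5)*3 = -4 - 30 = -34)
L*(-30683 - 1*(-11423)) = -34*(-30683 - 1*(-11423)) = -34*(-30683 + 11423) = -34*(-19260) = 654840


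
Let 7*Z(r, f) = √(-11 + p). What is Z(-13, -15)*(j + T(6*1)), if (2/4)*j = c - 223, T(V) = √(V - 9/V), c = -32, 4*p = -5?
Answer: 3*I*(-340 + √2)/4 ≈ -253.94*I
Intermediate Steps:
p = -5/4 (p = (¼)*(-5) = -5/4 ≈ -1.2500)
Z(r, f) = I/2 (Z(r, f) = √(-11 - 5/4)/7 = √(-49/4)/7 = (7*I/2)/7 = I/2)
j = -510 (j = 2*(-32 - 223) = 2*(-255) = -510)
Z(-13, -15)*(j + T(6*1)) = (I/2)*(-510 + √(6*1 - 9/(6*1))) = (I/2)*(-510 + √(6 - 9/6)) = (I/2)*(-510 + √(6 - 9*⅙)) = (I/2)*(-510 + √(6 - 3/2)) = (I/2)*(-510 + √(9/2)) = (I/2)*(-510 + 3*√2/2) = I*(-510 + 3*√2/2)/2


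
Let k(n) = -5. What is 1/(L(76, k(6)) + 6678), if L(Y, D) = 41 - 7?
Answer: 1/6712 ≈ 0.00014899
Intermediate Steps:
L(Y, D) = 34
1/(L(76, k(6)) + 6678) = 1/(34 + 6678) = 1/6712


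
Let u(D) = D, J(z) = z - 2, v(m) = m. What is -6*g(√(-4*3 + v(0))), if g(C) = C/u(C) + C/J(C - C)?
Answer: -6 + 6*I*√3 ≈ -6.0 + 10.392*I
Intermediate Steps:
J(z) = -2 + z
g(C) = 1 - C/2 (g(C) = C/C + C/(-2 + (C - C)) = 1 + C/(-2 + 0) = 1 + C/(-2) = 1 + C*(-½) = 1 - C/2)
-6*g(√(-4*3 + v(0))) = -6*(1 - √(-4*3 + 0)/2) = -6*(1 - √(-12 + 0)/2) = -6*(1 - I*√3) = -6 + 6*I*√3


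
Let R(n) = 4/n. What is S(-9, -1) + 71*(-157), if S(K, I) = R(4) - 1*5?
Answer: -11151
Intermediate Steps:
S(K, I) = -4 (S(K, I) = 4/4 - 1*5 = 4*(¼) - 5 = 1 - 5 = -4)
S(-9, -1) + 71*(-157) = -4 + 71*(-157) = -4 - 11147 = -11151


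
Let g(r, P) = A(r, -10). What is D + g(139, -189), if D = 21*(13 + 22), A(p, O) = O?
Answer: 725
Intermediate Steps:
g(r, P) = -10
D = 735 (D = 21*35 = 735)
D + g(139, -189) = 735 - 10 = 725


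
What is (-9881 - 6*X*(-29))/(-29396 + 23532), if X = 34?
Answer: 3965/5864 ≈ 0.67616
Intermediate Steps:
(-9881 - 6*X*(-29))/(-29396 + 23532) = (-9881 - 6*34*(-29))/(-29396 + 23532) = (-9881 - 204*(-29))/(-5864) = (-9881 + 5916)*(-1/5864) = -3965*(-1/5864) = 3965/5864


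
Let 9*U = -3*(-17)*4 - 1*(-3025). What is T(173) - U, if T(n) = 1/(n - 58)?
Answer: -371326/1035 ≈ -358.77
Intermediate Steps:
U = 3229/9 (U = (-3*(-17)*4 - 1*(-3025))/9 = (51*4 + 3025)/9 = (204 + 3025)/9 = (⅑)*3229 = 3229/9 ≈ 358.78)
T(n) = 1/(-58 + n)
T(173) - U = 1/(-58 + 173) - 1*3229/9 = 1/115 - 3229/9 = -371326/1035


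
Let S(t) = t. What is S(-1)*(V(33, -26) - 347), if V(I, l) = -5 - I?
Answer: 385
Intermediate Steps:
S(-1)*(V(33, -26) - 347) = -((-5 - 1*33) - 347) = -((-5 - 33) - 347) = -(-38 - 347) = -1*(-385) = 385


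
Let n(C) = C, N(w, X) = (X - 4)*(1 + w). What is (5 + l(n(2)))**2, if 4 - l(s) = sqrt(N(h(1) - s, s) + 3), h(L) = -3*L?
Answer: (9 - sqrt(11))**2 ≈ 32.301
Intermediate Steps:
N(w, X) = (1 + w)*(-4 + X) (N(w, X) = (-4 + X)*(1 + w) = (1 + w)*(-4 + X))
l(s) = 4 - sqrt(11 + 5*s + s*(-3 - s)) (l(s) = 4 - sqrt((-4 + s - 4*(-3*1 - s) + s*(-3*1 - s)) + 3) = 4 - sqrt((-4 + s - 4*(-3 - s) + s*(-3 - s)) + 3) = 4 - sqrt((-4 + s + (12 + 4*s) + s*(-3 - s)) + 3) = 4 - sqrt((8 + 5*s + s*(-3 - s)) + 3) = 4 - sqrt(11 + 5*s + s*(-3 - s)))
(5 + l(n(2)))**2 = (5 + (4 - sqrt(11 - 1*2**2 + 2*2)))**2 = (5 + (4 - sqrt(11 - 1*4 + 4)))**2 = (5 + (4 - sqrt(11 - 4 + 4)))**2 = (5 + (4 - sqrt(11)))**2 = (9 - sqrt(11))**2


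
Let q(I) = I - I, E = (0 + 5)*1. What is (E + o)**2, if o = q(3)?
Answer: 25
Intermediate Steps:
E = 5 (E = 5*1 = 5)
q(I) = 0
o = 0
(E + o)**2 = (5 + 0)**2 = 5**2 = 25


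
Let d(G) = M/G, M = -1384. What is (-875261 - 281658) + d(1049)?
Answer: -1213609415/1049 ≈ -1.1569e+6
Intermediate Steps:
d(G) = -1384/G
(-875261 - 281658) + d(1049) = (-875261 - 281658) - 1384/1049 = -1156919 - 1384*1/1049 = -1156919 - 1384/1049 = -1213609415/1049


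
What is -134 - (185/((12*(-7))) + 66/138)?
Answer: -255557/1932 ≈ -132.28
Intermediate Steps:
-134 - (185/((12*(-7))) + 66/138) = -134 - (185/(-84) + 66*(1/138)) = -134 - (185*(-1/84) + 11/23) = -134 - (-185/84 + 11/23) = -134 - 1*(-3331/1932) = -134 + 3331/1932 = -255557/1932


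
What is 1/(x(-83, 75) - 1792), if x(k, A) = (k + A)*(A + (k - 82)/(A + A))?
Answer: -5/11916 ≈ -0.00041960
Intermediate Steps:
x(k, A) = (A + k)*(A + (-82 + k)/(2*A)) (x(k, A) = (A + k)*(A + (-82 + k)/((2*A))) = (A + k)*(A + (-82 + k)*(1/(2*A))) = (A + k)*(A + (-82 + k)/(2*A)))
1/(x(-83, 75) - 1792) = 1/((-41 + 75² + (½)*(-83) + 75*(-83) + (½)*(-83)²/75 - 41*(-83)/75) - 1792) = 1/((-41 + 5625 - 83/2 - 6225 + (½)*(1/75)*6889 - 41*(-83)*1/75) - 1792) = 1/((-41 + 5625 - 83/2 - 6225 + 6889/150 + 3403/75) - 1792) = 1/(-2956/5 - 1792) = 1/(-11916/5) = -5/11916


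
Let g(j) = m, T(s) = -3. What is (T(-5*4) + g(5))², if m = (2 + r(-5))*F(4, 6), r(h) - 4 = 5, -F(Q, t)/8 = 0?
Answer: 9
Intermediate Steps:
F(Q, t) = 0 (F(Q, t) = -8*0 = 0)
r(h) = 9 (r(h) = 4 + 5 = 9)
m = 0 (m = (2 + 9)*0 = 11*0 = 0)
g(j) = 0
(T(-5*4) + g(5))² = (-3 + 0)² = (-3)² = 9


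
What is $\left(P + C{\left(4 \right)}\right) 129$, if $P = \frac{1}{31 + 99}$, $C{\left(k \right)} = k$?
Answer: $\frac{67209}{130} \approx 516.99$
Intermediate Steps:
$P = \frac{1}{130} \approx 0.0076923$
$\left(P + C{\left(4 \right)}\right) 129 = \left(\frac{1}{130} + 4\right) 129 = \frac{521}{130} \cdot 129 = \frac{67209}{130}$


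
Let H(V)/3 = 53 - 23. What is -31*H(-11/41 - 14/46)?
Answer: -2790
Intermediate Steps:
H(V) = 90 (H(V) = 3*(53 - 23) = 3*30 = 90)
-31*H(-11/41 - 14/46) = -31*90 = -2790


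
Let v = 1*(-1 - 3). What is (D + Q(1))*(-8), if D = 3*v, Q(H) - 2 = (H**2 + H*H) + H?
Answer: 56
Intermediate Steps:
Q(H) = 2 + H + 2*H**2 (Q(H) = 2 + ((H**2 + H*H) + H) = 2 + ((H**2 + H**2) + H) = 2 + (2*H**2 + H) = 2 + (H + 2*H**2) = 2 + H + 2*H**2)
v = -4 (v = 1*(-4) = -4)
D = -12 (D = 3*(-4) = -12)
(D + Q(1))*(-8) = (-12 + (2 + 1 + 2*1**2))*(-8) = (-12 + (2 + 1 + 2*1))*(-8) = (-12 + (2 + 1 + 2))*(-8) = (-12 + 5)*(-8) = -7*(-8) = 56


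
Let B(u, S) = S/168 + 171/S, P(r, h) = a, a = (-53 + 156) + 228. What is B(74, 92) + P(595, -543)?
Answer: 644141/1932 ≈ 333.41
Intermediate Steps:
a = 331 (a = 103 + 228 = 331)
P(r, h) = 331
B(u, S) = 171/S + S/168 (B(u, S) = S*(1/168) + 171/S = S/168 + 171/S = 171/S + S/168)
B(74, 92) + P(595, -543) = (171/92 + (1/168)*92) + 331 = (171*(1/92) + 23/42) + 331 = (171/92 + 23/42) + 331 = 4649/1932 + 331 = 644141/1932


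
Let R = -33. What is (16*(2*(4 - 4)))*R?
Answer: 0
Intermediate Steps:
(16*(2*(4 - 4)))*R = (16*(2*(4 - 4)))*(-33) = (16*(2*0))*(-33) = (16*0)*(-33) = 0*(-33) = 0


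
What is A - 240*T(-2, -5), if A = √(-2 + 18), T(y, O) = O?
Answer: 1204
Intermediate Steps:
A = 4 (A = √16 = 4)
A - 240*T(-2, -5) = 4 - 240*(-5) = 4 - 40*(-30) = 4 + 1200 = 1204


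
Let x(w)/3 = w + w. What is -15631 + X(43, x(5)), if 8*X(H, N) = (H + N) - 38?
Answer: -125013/8 ≈ -15627.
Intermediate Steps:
x(w) = 6*w (x(w) = 3*(w + w) = 3*(2*w) = 6*w)
X(H, N) = -19/4 + H/8 + N/8 (X(H, N) = ((H + N) - 38)/8 = (-38 + H + N)/8 = -19/4 + H/8 + N/8)
-15631 + X(43, x(5)) = -15631 + (-19/4 + (⅛)*43 + (6*5)/8) = -15631 + (-19/4 + 43/8 + (⅛)*30) = -15631 + (-19/4 + 43/8 + 15/4) = -15631 + 35/8 = -125013/8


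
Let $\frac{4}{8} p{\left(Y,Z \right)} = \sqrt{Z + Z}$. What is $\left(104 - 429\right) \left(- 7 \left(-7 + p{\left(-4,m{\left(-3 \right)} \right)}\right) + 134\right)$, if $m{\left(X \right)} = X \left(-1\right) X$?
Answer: $-59475 + 13650 i \sqrt{2} \approx -59475.0 + 19304.0 i$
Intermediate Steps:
$m{\left(X \right)} = - X^{2}$ ($m{\left(X \right)} = - X X = - X^{2}$)
$p{\left(Y,Z \right)} = 2 \sqrt{2} \sqrt{Z}$ ($p{\left(Y,Z \right)} = 2 \sqrt{Z + Z} = 2 \sqrt{2 Z} = 2 \sqrt{2} \sqrt{Z}$)
$\left(104 - 429\right) \left(- 7 \left(-7 + p{\left(-4,m{\left(-3 \right)} \right)}\right) + 134\right) = \left(104 - 429\right) \left(- 7 \left(-7 + 2 \sqrt{2} \sqrt{- \left(-3\right)^{2}}\right) + 134\right) = - 325 \left(- 7 \left(-7 + 2 \sqrt{2} \sqrt{\left(-1\right) 9}\right) + 134\right) = - 325 \left(- 7 \left(-7 + 2 \sqrt{2} \sqrt{-9}\right) + 134\right) = - 325 \left(- 7 \left(-7 + 2 \sqrt{2} \cdot 3 i\right) + 134\right) = - 325 \left(- 7 \left(-7 + 6 i \sqrt{2}\right) + 134\right) = - 325 \left(\left(49 - 42 i \sqrt{2}\right) + 134\right) = - 325 \left(183 - 42 i \sqrt{2}\right) = -59475 + 13650 i \sqrt{2}$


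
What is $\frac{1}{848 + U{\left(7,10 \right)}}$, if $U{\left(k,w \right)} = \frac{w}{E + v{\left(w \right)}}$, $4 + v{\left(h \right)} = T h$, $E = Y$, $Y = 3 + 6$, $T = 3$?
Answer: $\frac{7}{5938} \approx 0.0011788$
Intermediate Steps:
$Y = 9$
$E = 9$
$v{\left(h \right)} = -4 + 3 h$
$U{\left(k,w \right)} = \frac{w}{5 + 3 w}$ ($U{\left(k,w \right)} = \frac{w}{9 + \left(-4 + 3 w\right)} = \frac{w}{5 + 3 w}$)
$\frac{1}{848 + U{\left(7,10 \right)}} = \frac{1}{848 + \frac{10}{5 + 3 \cdot 10}} = \frac{1}{848 + \frac{10}{5 + 30}} = \frac{1}{848 + \frac{10}{35}} = \frac{1}{848 + 10 \cdot \frac{1}{35}} = \frac{1}{848 + \frac{2}{7}} = \frac{1}{\frac{5938}{7}} = \frac{7}{5938}$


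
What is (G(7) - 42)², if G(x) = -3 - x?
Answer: 2704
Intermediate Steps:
(G(7) - 42)² = ((-3 - 1*7) - 42)² = ((-3 - 7) - 42)² = (-10 - 42)² = (-52)² = 2704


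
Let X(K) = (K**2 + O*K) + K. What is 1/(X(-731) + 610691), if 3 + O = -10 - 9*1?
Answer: 1/1160403 ≈ 8.6177e-7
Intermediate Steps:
O = -22 (O = -3 + (-10 - 9*1) = -3 + (-10 - 9) = -3 - 19 = -22)
X(K) = K**2 - 21*K (X(K) = (K**2 - 22*K) + K = K**2 - 21*K)
1/(X(-731) + 610691) = 1/(-731*(-21 - 731) + 610691) = 1/(-731*(-752) + 610691) = 1/(549712 + 610691) = 1/1160403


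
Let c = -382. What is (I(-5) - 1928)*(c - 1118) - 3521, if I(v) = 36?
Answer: 2834479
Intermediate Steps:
(I(-5) - 1928)*(c - 1118) - 3521 = (36 - 1928)*(-382 - 1118) - 3521 = -1892*(-1500) - 3521 = 2838000 - 3521 = 2834479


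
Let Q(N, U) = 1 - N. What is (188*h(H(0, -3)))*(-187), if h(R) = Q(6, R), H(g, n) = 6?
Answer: 175780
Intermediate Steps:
h(R) = -5 (h(R) = 1 - 1*6 = 1 - 6 = -5)
(188*h(H(0, -3)))*(-187) = (188*(-5))*(-187) = -940*(-187) = 175780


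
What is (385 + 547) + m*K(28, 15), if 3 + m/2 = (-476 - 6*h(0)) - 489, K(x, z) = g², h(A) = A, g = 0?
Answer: 932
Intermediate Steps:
K(x, z) = 0 (K(x, z) = 0² = 0)
m = -1936 (m = -6 + 2*((-476 - 6*0) - 489) = -6 + 2*((-476 + 0) - 489) = -6 + 2*(-476 - 489) = -6 + 2*(-965) = -6 - 1930 = -1936)
(385 + 547) + m*K(28, 15) = (385 + 547) - 1936*0 = 932 + 0 = 932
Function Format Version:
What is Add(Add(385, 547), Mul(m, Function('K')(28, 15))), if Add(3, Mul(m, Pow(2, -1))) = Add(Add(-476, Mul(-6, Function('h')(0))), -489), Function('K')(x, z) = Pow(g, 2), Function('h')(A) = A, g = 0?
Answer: 932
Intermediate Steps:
Function('K')(x, z) = 0 (Function('K')(x, z) = Pow(0, 2) = 0)
m = -1936 (m = Add(-6, Mul(2, Add(Add(-476, Mul(-6, 0)), -489))) = Add(-6, Mul(2, Add(Add(-476, 0), -489))) = Add(-6, Mul(2, Add(-476, -489))) = Add(-6, Mul(2, -965)) = Add(-6, -1930) = -1936)
Add(Add(385, 547), Mul(m, Function('K')(28, 15))) = Add(Add(385, 547), Mul(-1936, 0)) = Add(932, 0) = 932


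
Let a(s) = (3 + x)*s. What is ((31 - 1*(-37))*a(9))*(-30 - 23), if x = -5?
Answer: 64872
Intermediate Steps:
a(s) = -2*s (a(s) = (3 - 5)*s = -2*s)
((31 - 1*(-37))*a(9))*(-30 - 23) = ((31 - 1*(-37))*(-2*9))*(-30 - 23) = ((31 + 37)*(-18))*(-53) = (68*(-18))*(-53) = -1224*(-53) = 64872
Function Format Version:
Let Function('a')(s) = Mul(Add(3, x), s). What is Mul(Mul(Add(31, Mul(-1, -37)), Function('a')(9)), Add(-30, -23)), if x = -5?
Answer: 64872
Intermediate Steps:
Function('a')(s) = Mul(-2, s) (Function('a')(s) = Mul(Add(3, -5), s) = Mul(-2, s))
Mul(Mul(Add(31, Mul(-1, -37)), Function('a')(9)), Add(-30, -23)) = Mul(Mul(Add(31, Mul(-1, -37)), Mul(-2, 9)), Add(-30, -23)) = Mul(Mul(Add(31, 37), -18), -53) = Mul(Mul(68, -18), -53) = Mul(-1224, -53) = 64872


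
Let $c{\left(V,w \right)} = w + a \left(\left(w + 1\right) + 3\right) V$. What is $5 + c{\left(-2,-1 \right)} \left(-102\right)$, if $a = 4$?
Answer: $2555$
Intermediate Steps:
$c{\left(V,w \right)} = w + 4 V \left(4 + w\right)$ ($c{\left(V,w \right)} = w + 4 \left(\left(w + 1\right) + 3\right) V = w + 4 \left(\left(1 + w\right) + 3\right) V = w + 4 \left(4 + w\right) V = w + 4 V \left(4 + w\right)$)
$5 + c{\left(-2,-1 \right)} \left(-102\right) = 5 + \left(-1 + 16 \left(-2\right) + 4 \left(-2\right) \left(-1\right)\right) \left(-102\right) = 5 + \left(-1 - 32 + 8\right) \left(-102\right) = 5 - -2550 = 5 + 2550 = 2555$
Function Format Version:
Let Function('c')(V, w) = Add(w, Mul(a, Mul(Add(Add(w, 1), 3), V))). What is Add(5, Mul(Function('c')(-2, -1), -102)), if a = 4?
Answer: 2555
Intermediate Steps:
Function('c')(V, w) = Add(w, Mul(4, V, Add(4, w))) (Function('c')(V, w) = Add(w, Mul(4, Mul(Add(Add(w, 1), 3), V))) = Add(w, Mul(4, Mul(Add(Add(1, w), 3), V))) = Add(w, Mul(4, Mul(Add(4, w), V))) = Add(w, Mul(4, Mul(V, Add(4, w)))) = Add(w, Mul(4, V, Add(4, w))))
Add(5, Mul(Function('c')(-2, -1), -102)) = Add(5, Mul(Add(-1, Mul(16, -2), Mul(4, -2, -1)), -102)) = Add(5, Mul(Add(-1, -32, 8), -102)) = Add(5, Mul(-25, -102)) = Add(5, 2550) = 2555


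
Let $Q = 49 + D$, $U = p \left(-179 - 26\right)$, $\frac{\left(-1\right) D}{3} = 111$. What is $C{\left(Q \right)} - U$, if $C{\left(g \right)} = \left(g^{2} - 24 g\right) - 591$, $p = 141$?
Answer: $115786$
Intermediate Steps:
$D = -333$ ($D = \left(-3\right) 111 = -333$)
$U = -28905$ ($U = 141 \left(-179 - 26\right) = 141 \left(-205\right) = -28905$)
$Q = -284$ ($Q = 49 - 333 = -284$)
$C{\left(g \right)} = -591 + g^{2} - 24 g$
$C{\left(Q \right)} - U = \left(-591 + \left(-284\right)^{2} - -6816\right) - -28905 = \left(-591 + 80656 + 6816\right) + 28905 = 86881 + 28905 = 115786$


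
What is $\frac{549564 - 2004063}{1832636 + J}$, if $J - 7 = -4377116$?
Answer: $\frac{1454499}{2544473} \approx 0.57163$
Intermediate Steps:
$J = -4377109$ ($J = 7 - 4377116 = -4377109$)
$\frac{549564 - 2004063}{1832636 + J} = \frac{549564 - 2004063}{1832636 - 4377109} = - \frac{1454499}{-2544473} = \left(-1454499\right) \left(- \frac{1}{2544473}\right) = \frac{1454499}{2544473}$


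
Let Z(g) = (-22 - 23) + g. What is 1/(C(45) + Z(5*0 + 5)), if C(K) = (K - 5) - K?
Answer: -1/45 ≈ -0.022222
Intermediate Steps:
Z(g) = -45 + g
C(K) = -5 (C(K) = (-5 + K) - K = -5)
1/(C(45) + Z(5*0 + 5)) = 1/(-5 + (-45 + (5*0 + 5))) = 1/(-5 + (-45 + (0 + 5))) = 1/(-5 + (-45 + 5)) = 1/(-5 - 40) = 1/(-45) = -1/45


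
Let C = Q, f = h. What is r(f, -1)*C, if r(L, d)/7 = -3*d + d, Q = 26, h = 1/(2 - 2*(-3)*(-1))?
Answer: 364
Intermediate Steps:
h = -¼ (h = 1/(2 + 6*(-1)) = 1/(2 - 6) = 1/(-4) = -¼ ≈ -0.25000)
f = -¼ ≈ -0.25000
C = 26
r(L, d) = -14*d (r(L, d) = 7*(-3*d + d) = 7*(-2*d) = -14*d)
r(f, -1)*C = -14*(-1)*26 = 14*26 = 364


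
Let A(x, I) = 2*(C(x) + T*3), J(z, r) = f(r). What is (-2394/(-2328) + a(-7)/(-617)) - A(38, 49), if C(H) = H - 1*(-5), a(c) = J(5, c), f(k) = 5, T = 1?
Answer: -21780189/239396 ≈ -90.980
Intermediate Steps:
J(z, r) = 5
a(c) = 5
C(H) = 5 + H (C(H) = H + 5 = 5 + H)
A(x, I) = 16 + 2*x (A(x, I) = 2*((5 + x) + 1*3) = 2*((5 + x) + 3) = 2*(8 + x) = 16 + 2*x)
(-2394/(-2328) + a(-7)/(-617)) - A(38, 49) = (-2394/(-2328) + 5/(-617)) - (16 + 2*38) = (-2394*(-1/2328) + 5*(-1/617)) - (16 + 76) = (399/388 - 5/617) - 1*92 = 244243/239396 - 92 = -21780189/239396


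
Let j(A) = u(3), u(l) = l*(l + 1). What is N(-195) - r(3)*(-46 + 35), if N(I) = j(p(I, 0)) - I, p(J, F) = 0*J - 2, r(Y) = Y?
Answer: 240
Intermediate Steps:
u(l) = l*(1 + l)
p(J, F) = -2 (p(J, F) = 0 - 2 = -2)
j(A) = 12 (j(A) = 3*(1 + 3) = 3*4 = 12)
N(I) = 12 - I
N(-195) - r(3)*(-46 + 35) = (12 - 1*(-195)) - 3*(-46 + 35) = (12 + 195) - 3*(-11) = 207 - 1*(-33) = 207 + 33 = 240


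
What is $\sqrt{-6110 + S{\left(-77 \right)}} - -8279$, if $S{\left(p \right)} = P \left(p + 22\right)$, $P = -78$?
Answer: $8279 + 2 i \sqrt{455} \approx 8279.0 + 42.661 i$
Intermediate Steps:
$S{\left(p \right)} = -1716 - 78 p$ ($S{\left(p \right)} = - 78 \left(p + 22\right) = - 78 \left(22 + p\right) = -1716 - 78 p$)
$\sqrt{-6110 + S{\left(-77 \right)}} - -8279 = \sqrt{-6110 - -4290} - -8279 = \sqrt{-6110 + \left(-1716 + 6006\right)} + 8279 = \sqrt{-6110 + 4290} + 8279 = \sqrt{-1820} + 8279 = 2 i \sqrt{455} + 8279 = 8279 + 2 i \sqrt{455}$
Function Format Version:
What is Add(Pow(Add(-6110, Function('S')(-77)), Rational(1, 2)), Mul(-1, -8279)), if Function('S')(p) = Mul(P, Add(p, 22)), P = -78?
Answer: Add(8279, Mul(2, I, Pow(455, Rational(1, 2)))) ≈ Add(8279.0, Mul(42.661, I))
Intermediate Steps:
Function('S')(p) = Add(-1716, Mul(-78, p)) (Function('S')(p) = Mul(-78, Add(p, 22)) = Mul(-78, Add(22, p)) = Add(-1716, Mul(-78, p)))
Add(Pow(Add(-6110, Function('S')(-77)), Rational(1, 2)), Mul(-1, -8279)) = Add(Pow(Add(-6110, Add(-1716, Mul(-78, -77))), Rational(1, 2)), Mul(-1, -8279)) = Add(Pow(Add(-6110, Add(-1716, 6006)), Rational(1, 2)), 8279) = Add(Pow(Add(-6110, 4290), Rational(1, 2)), 8279) = Add(Pow(-1820, Rational(1, 2)), 8279) = Add(Mul(2, I, Pow(455, Rational(1, 2))), 8279) = Add(8279, Mul(2, I, Pow(455, Rational(1, 2))))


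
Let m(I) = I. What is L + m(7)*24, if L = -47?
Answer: 121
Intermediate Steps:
L + m(7)*24 = -47 + 7*24 = -47 + 168 = 121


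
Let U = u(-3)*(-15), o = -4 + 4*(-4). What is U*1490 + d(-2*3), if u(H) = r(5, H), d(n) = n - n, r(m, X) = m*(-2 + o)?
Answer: 2458500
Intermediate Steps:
o = -20 (o = -4 - 16 = -20)
r(m, X) = -22*m (r(m, X) = m*(-2 - 20) = m*(-22) = -22*m)
d(n) = 0
u(H) = -110 (u(H) = -22*5 = -110)
U = 1650 (U = -110*(-15) = 1650)
U*1490 + d(-2*3) = 1650*1490 + 0 = 2458500 + 0 = 2458500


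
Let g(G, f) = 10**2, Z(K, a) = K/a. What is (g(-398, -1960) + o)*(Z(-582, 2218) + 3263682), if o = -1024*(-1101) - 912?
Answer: 4077685437826764/1109 ≈ 3.6769e+12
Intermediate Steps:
o = 1126512 (o = 1127424 - 912 = 1126512)
g(G, f) = 100
(g(-398, -1960) + o)*(Z(-582, 2218) + 3263682) = (100 + 1126512)*(-582/2218 + 3263682) = 1126612*(-582*1/2218 + 3263682) = 1126612*(-291/1109 + 3263682) = 1126612*(3619423047/1109) = 4077685437826764/1109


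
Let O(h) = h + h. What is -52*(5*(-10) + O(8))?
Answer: 1768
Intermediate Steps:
O(h) = 2*h
-52*(5*(-10) + O(8)) = -52*(5*(-10) + 2*8) = -52*(-50 + 16) = -52*(-34) = 1768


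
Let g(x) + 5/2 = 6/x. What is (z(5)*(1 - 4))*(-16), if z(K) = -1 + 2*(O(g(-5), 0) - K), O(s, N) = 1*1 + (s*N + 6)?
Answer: 144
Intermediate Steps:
g(x) = -5/2 + 6/x
O(s, N) = 7 + N*s (O(s, N) = 1 + (N*s + 6) = 1 + (6 + N*s) = 7 + N*s)
z(K) = 13 - 2*K (z(K) = -1 + 2*((7 + 0*(-5/2 + 6/(-5))) - K) = -1 + 2*((7 + 0*(-5/2 + 6*(-⅕))) - K) = -1 + 2*((7 + 0*(-5/2 - 6/5)) - K) = -1 + 2*((7 + 0*(-37/10)) - K) = -1 + 2*((7 + 0) - K) = -1 + 2*(7 - K) = -1 + (14 - 2*K) = 13 - 2*K)
(z(5)*(1 - 4))*(-16) = ((13 - 2*5)*(1 - 4))*(-16) = ((13 - 10)*(-3))*(-16) = (3*(-3))*(-16) = -9*(-16) = 144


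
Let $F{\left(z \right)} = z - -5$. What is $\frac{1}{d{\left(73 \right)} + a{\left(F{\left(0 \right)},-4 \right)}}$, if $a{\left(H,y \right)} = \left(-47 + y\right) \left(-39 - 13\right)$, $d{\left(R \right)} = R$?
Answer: $\frac{1}{2725} \approx 0.00036697$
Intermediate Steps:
$F{\left(z \right)} = 5 + z$ ($F{\left(z \right)} = z + 5 = 5 + z$)
$a{\left(H,y \right)} = 2444 - 52 y$ ($a{\left(H,y \right)} = \left(-47 + y\right) \left(-52\right) = 2444 - 52 y$)
$\frac{1}{d{\left(73 \right)} + a{\left(F{\left(0 \right)},-4 \right)}} = \frac{1}{73 + \left(2444 - -208\right)} = \frac{1}{73 + \left(2444 + 208\right)} = \frac{1}{73 + 2652} = \frac{1}{2725}$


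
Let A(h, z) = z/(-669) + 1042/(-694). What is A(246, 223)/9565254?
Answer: -955/4978714707 ≈ -1.9182e-7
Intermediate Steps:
A(h, z) = -521/347 - z/669 (A(h, z) = z*(-1/669) + 1042*(-1/694) = -z/669 - 521/347 = -521/347 - z/669)
A(246, 223)/9565254 = (-521/347 - 1/669*223)/9565254 = (-521/347 - ⅓)*(1/9565254) = -1910/1041*1/9565254 = -955/4978714707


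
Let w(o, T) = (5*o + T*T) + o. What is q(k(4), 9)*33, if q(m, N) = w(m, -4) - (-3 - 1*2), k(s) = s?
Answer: 1485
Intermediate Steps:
w(o, T) = T**2 + 6*o (w(o, T) = (5*o + T**2) + o = (T**2 + 5*o) + o = T**2 + 6*o)
q(m, N) = 21 + 6*m (q(m, N) = ((-4)**2 + 6*m) - (-3 - 1*2) = (16 + 6*m) - (-3 - 2) = (16 + 6*m) - 1*(-5) = (16 + 6*m) + 5 = 21 + 6*m)
q(k(4), 9)*33 = (21 + 6*4)*33 = (21 + 24)*33 = 45*33 = 1485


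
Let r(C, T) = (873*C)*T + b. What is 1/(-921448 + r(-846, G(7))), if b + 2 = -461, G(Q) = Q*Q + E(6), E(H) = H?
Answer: -1/41542601 ≈ -2.4072e-8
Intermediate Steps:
G(Q) = 6 + Q² (G(Q) = Q*Q + 6 = Q² + 6 = 6 + Q²)
b = -463 (b = -2 - 461 = -463)
r(C, T) = -463 + 873*C*T (r(C, T) = (873*C)*T - 463 = 873*C*T - 463 = -463 + 873*C*T)
1/(-921448 + r(-846, G(7))) = 1/(-921448 + (-463 + 873*(-846)*(6 + 7²))) = 1/(-921448 + (-463 + 873*(-846)*(6 + 49))) = 1/(-921448 + (-463 + 873*(-846)*55)) = 1/(-921448 + (-463 - 40620690)) = 1/(-921448 - 40621153) = 1/(-41542601) = -1/41542601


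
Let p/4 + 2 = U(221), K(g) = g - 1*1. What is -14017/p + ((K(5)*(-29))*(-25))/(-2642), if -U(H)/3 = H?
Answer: 14659457/3513860 ≈ 4.1719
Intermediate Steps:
U(H) = -3*H
K(g) = -1 + g (K(g) = g - 1 = -1 + g)
p = -2660 (p = -8 + 4*(-3*221) = -8 + 4*(-663) = -8 - 2652 = -2660)
-14017/p + ((K(5)*(-29))*(-25))/(-2642) = -14017/(-2660) + (((-1 + 5)*(-29))*(-25))/(-2642) = -14017*(-1/2660) + ((4*(-29))*(-25))*(-1/2642) = 14017/2660 - 116*(-25)*(-1/2642) = 14017/2660 + 2900*(-1/2642) = 14017/2660 - 1450/1321 = 14659457/3513860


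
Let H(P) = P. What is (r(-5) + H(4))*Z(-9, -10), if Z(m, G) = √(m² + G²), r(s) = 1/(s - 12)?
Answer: 67*√181/17 ≈ 53.023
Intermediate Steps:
r(s) = 1/(-12 + s)
Z(m, G) = √(G² + m²)
(r(-5) + H(4))*Z(-9, -10) = (1/(-12 - 5) + 4)*√((-10)² + (-9)²) = (1/(-17) + 4)*√(100 + 81) = (-1/17 + 4)*√181 = 67*√181/17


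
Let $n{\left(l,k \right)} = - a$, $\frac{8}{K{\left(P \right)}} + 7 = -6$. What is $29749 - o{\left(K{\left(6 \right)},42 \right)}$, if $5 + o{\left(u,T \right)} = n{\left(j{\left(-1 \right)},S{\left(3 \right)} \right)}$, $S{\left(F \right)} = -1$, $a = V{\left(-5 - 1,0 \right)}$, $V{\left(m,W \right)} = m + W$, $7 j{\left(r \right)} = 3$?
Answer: $29748$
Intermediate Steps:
$j{\left(r \right)} = \frac{3}{7}$ ($j{\left(r \right)} = \frac{1}{7} \cdot 3 = \frac{3}{7}$)
$V{\left(m,W \right)} = W + m$
$a = -6$ ($a = 0 - 6 = -6$)
$K{\left(P \right)} = - \frac{8}{13}$ ($K{\left(P \right)} = \frac{8}{-7 - 6} = \frac{8}{-13} = 8 \left(- \frac{1}{13}\right) = - \frac{8}{13}$)
$n{\left(l,k \right)} = 6$ ($n{\left(l,k \right)} = \left(-1\right) \left(-6\right) = 6$)
$o{\left(u,T \right)} = 1$ ($o{\left(u,T \right)} = -5 + 6 = 1$)
$29749 - o{\left(K{\left(6 \right)},42 \right)} = 29749 - 1 = 29748$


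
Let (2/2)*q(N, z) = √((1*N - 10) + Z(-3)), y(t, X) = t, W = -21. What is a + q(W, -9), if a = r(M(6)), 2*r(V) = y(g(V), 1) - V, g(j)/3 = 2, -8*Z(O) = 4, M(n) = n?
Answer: 3*I*√14/2 ≈ 5.6125*I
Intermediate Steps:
Z(O) = -½ (Z(O) = -⅛*4 = -½)
g(j) = 6 (g(j) = 3*2 = 6)
r(V) = 3 - V/2 (r(V) = (6 - V)/2 = 3 - V/2)
a = 0 (a = 3 - ½*6 = 3 - 3 = 0)
q(N, z) = √(-21/2 + N) (q(N, z) = √((1*N - 10) - ½) = √((N - 10) - ½) = √((-10 + N) - ½) = √(-21/2 + N))
a + q(W, -9) = 0 + √(-42 + 4*(-21))/2 = 0 + √(-42 - 84)/2 = 0 + √(-126)/2 = 0 + (3*I*√14)/2 = 0 + 3*I*√14/2 = 3*I*√14/2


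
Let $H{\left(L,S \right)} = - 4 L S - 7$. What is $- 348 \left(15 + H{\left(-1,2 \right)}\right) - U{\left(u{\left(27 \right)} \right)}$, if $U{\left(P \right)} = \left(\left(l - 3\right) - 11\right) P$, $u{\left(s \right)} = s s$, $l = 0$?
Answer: $4638$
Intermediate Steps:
$H{\left(L,S \right)} = -7 - 4 L S$ ($H{\left(L,S \right)} = - 4 L S - 7 = -7 - 4 L S$)
$u{\left(s \right)} = s^{2}$
$U{\left(P \right)} = - 14 P$ ($U{\left(P \right)} = \left(\left(0 - 3\right) - 11\right) P = \left(-3 - 11\right) P = - 14 P$)
$- 348 \left(15 + H{\left(-1,2 \right)}\right) - U{\left(u{\left(27 \right)} \right)} = - 348 \left(15 - \left(7 - 8\right)\right) - - 14 \cdot 27^{2} = - 348 \left(15 + \left(-7 + 8\right)\right) - \left(-14\right) 729 = - 348 \left(15 + 1\right) - -10206 = \left(-348\right) 16 + 10206 = -5568 + 10206 = 4638$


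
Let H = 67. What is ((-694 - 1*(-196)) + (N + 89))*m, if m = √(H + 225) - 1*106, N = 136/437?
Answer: 18931282/437 - 357194*√73/437 ≈ 36337.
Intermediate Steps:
N = 136/437 (N = 136*(1/437) = 136/437 ≈ 0.31121)
m = -106 + 2*√73 (m = √(67 + 225) - 1*106 = √292 - 106 = 2*√73 - 106 = -106 + 2*√73 ≈ -88.912)
((-694 - 1*(-196)) + (N + 89))*m = ((-694 - 1*(-196)) + (136/437 + 89))*(-106 + 2*√73) = ((-694 + 196) + 39029/437)*(-106 + 2*√73) = (-498 + 39029/437)*(-106 + 2*√73) = -178597*(-106 + 2*√73)/437 = 18931282/437 - 357194*√73/437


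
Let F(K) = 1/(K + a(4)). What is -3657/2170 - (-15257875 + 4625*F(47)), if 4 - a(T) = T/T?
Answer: 16554692184/1085 ≈ 1.5258e+7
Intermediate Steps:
a(T) = 3 (a(T) = 4 - T/T = 4 - 1*1 = 4 - 1 = 3)
F(K) = 1/(3 + K) (F(K) = 1/(K + 3) = 1/(3 + K))
-3657/2170 - (-15257875 + 4625*F(47)) = -3657/2170 - (-15257875 + 4625/(3 + 47)) = -3657*1/2170 - 4625/(1/(1/50 - 3299)) = -3657/2170 - 4625/(1/(1/50 - 3299)) = -3657/2170 - 4625/(1/(-164949/50)) = -3657/2170 - 4625/(-50/164949) = -3657/2170 - 4625*(-164949/50) = -3657/2170 + 30515565/2 = 16554692184/1085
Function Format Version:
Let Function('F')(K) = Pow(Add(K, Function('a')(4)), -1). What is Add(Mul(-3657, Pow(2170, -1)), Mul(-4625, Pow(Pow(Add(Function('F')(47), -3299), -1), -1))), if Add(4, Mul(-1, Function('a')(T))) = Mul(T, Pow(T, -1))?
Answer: Rational(16554692184, 1085) ≈ 1.5258e+7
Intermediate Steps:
Function('a')(T) = 3 (Function('a')(T) = Add(4, Mul(-1, Mul(T, Pow(T, -1)))) = Add(4, Mul(-1, 1)) = Add(4, -1) = 3)
Function('F')(K) = Pow(Add(3, K), -1) (Function('F')(K) = Pow(Add(K, 3), -1) = Pow(Add(3, K), -1))
Add(Mul(-3657, Pow(2170, -1)), Mul(-4625, Pow(Pow(Add(Function('F')(47), -3299), -1), -1))) = Add(Mul(-3657, Pow(2170, -1)), Mul(-4625, Pow(Pow(Add(Pow(Add(3, 47), -1), -3299), -1), -1))) = Add(Mul(-3657, Rational(1, 2170)), Mul(-4625, Pow(Pow(Add(Pow(50, -1), -3299), -1), -1))) = Add(Rational(-3657, 2170), Mul(-4625, Pow(Pow(Add(Rational(1, 50), -3299), -1), -1))) = Add(Rational(-3657, 2170), Mul(-4625, Pow(Pow(Rational(-164949, 50), -1), -1))) = Add(Rational(-3657, 2170), Mul(-4625, Pow(Rational(-50, 164949), -1))) = Add(Rational(-3657, 2170), Mul(-4625, Rational(-164949, 50))) = Add(Rational(-3657, 2170), Rational(30515565, 2)) = Rational(16554692184, 1085)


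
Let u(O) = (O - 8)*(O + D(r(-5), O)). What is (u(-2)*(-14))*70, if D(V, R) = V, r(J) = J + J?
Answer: -117600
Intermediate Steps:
r(J) = 2*J
u(O) = (-10 + O)*(-8 + O) (u(O) = (O - 8)*(O + 2*(-5)) = (-8 + O)*(O - 10) = (-8 + O)*(-10 + O) = (-10 + O)*(-8 + O))
(u(-2)*(-14))*70 = ((80 + (-2)**2 - 18*(-2))*(-14))*70 = ((80 + 4 + 36)*(-14))*70 = (120*(-14))*70 = -1680*70 = -117600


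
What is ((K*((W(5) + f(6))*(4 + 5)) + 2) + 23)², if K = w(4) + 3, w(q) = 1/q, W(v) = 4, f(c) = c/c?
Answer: 469225/16 ≈ 29327.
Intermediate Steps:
f(c) = 1
w(q) = 1/q
K = 13/4 (K = 1/4 + 3 = ¼ + 3 = 13/4 ≈ 3.2500)
((K*((W(5) + f(6))*(4 + 5)) + 2) + 23)² = ((13*((4 + 1)*(4 + 5))/4 + 2) + 23)² = ((13*(5*9)/4 + 2) + 23)² = (((13/4)*45 + 2) + 23)² = ((585/4 + 2) + 23)² = (593/4 + 23)² = (685/4)² = 469225/16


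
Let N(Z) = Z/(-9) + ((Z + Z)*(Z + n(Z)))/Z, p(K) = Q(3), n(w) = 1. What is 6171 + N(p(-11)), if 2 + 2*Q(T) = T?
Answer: 111131/18 ≈ 6173.9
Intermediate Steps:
Q(T) = -1 + T/2
p(K) = ½ (p(K) = -1 + (½)*3 = -1 + 3/2 = ½)
N(Z) = 2 + 17*Z/9 (N(Z) = Z/(-9) + ((Z + Z)*(Z + 1))/Z = Z*(-⅑) + ((2*Z)*(1 + Z))/Z = -Z/9 + (2*Z*(1 + Z))/Z = -Z/9 + (2 + 2*Z) = 2 + 17*Z/9)
6171 + N(p(-11)) = 6171 + (2 + (17/9)*(½)) = 6171 + (2 + 17/18) = 6171 + 53/18 = 111131/18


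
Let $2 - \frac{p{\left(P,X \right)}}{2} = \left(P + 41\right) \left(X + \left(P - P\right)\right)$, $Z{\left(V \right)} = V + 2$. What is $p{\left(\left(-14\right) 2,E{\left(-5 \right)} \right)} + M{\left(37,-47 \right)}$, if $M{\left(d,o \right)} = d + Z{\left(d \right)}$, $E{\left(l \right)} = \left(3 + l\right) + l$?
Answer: $262$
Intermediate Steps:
$E{\left(l \right)} = 3 + 2 l$
$Z{\left(V \right)} = 2 + V$
$p{\left(P,X \right)} = 4 - 2 X \left(41 + P\right)$ ($p{\left(P,X \right)} = 4 - 2 \left(P + 41\right) \left(X + \left(P - P\right)\right) = 4 - 2 \left(41 + P\right) \left(X + 0\right) = 4 - 2 \left(41 + P\right) X = 4 - 2 X \left(41 + P\right)$)
$M{\left(d,o \right)} = 2 + 2 d$ ($M{\left(d,o \right)} = d + \left(2 + d\right) = 2 + 2 d$)
$p{\left(\left(-14\right) 2,E{\left(-5 \right)} \right)} + M{\left(37,-47 \right)} = \left(4 - 82 \left(3 + 2 \left(-5\right)\right) - 2 \left(\left(-14\right) 2\right) \left(3 + 2 \left(-5\right)\right)\right) + \left(2 + 2 \cdot 37\right) = \left(4 - 82 \left(3 - 10\right) - - 56 \left(3 - 10\right)\right) + \left(2 + 74\right) = \left(4 - -574 - \left(-56\right) \left(-7\right)\right) + 76 = \left(4 + 574 - 392\right) + 76 = 186 + 76 = 262$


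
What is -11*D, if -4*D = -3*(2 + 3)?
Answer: -165/4 ≈ -41.250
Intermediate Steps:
D = 15/4 (D = -(-3)*(2 + 3)/4 = -(-3)*5/4 = -¼*(-15) = 15/4 ≈ 3.7500)
-11*D = -11*15/4 = -165/4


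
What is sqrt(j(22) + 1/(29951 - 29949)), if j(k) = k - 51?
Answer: I*sqrt(114)/2 ≈ 5.3385*I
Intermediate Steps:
j(k) = -51 + k
sqrt(j(22) + 1/(29951 - 29949)) = sqrt((-51 + 22) + 1/(29951 - 29949)) = sqrt(-29 + 1/2) = sqrt(-57/2) = I*sqrt(114)/2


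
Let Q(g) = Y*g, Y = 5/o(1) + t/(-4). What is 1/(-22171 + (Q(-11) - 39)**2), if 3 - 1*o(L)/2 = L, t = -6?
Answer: -16/278007 ≈ -5.7552e-5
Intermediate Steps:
o(L) = 6 - 2*L
Y = 11/4 (Y = 5/(6 - 2*1) - 6/(-4) = 5/(6 - 2) - 6*(-1/4) = 5/4 + 3/2 = 11/4 ≈ 2.7500)
Q(g) = 11*g/4
1/(-22171 + (Q(-11) - 39)**2) = 1/(-22171 + ((11/4)*(-11) - 39)**2) = 1/(-22171 + (-121/4 - 39)**2) = 1/(-22171 + (-277/4)**2) = 1/(-22171 + 76729/16) = 1/(-278007/16) = -16/278007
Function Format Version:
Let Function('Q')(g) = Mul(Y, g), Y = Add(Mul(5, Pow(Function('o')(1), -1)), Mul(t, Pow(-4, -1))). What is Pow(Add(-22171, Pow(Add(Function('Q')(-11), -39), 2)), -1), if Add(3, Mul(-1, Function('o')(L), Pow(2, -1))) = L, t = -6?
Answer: Rational(-16, 278007) ≈ -5.7552e-5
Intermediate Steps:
Function('o')(L) = Add(6, Mul(-2, L))
Y = Rational(11, 4) (Y = Add(Mul(5, Pow(Add(6, Mul(-2, 1)), -1)), Mul(-6, Pow(-4, -1))) = Add(Mul(5, Pow(Add(6, -2), -1)), Mul(-6, Rational(-1, 4))) = Add(Mul(5, Pow(4, -1)), Rational(3, 2)) = Add(Mul(5, Rational(1, 4)), Rational(3, 2)) = Add(Rational(5, 4), Rational(3, 2)) = Rational(11, 4) ≈ 2.7500)
Function('Q')(g) = Mul(Rational(11, 4), g)
Pow(Add(-22171, Pow(Add(Function('Q')(-11), -39), 2)), -1) = Pow(Add(-22171, Pow(Add(Mul(Rational(11, 4), -11), -39), 2)), -1) = Pow(Add(-22171, Pow(Add(Rational(-121, 4), -39), 2)), -1) = Pow(Add(-22171, Pow(Rational(-277, 4), 2)), -1) = Pow(Add(-22171, Rational(76729, 16)), -1) = Pow(Rational(-278007, 16), -1) = Rational(-16, 278007)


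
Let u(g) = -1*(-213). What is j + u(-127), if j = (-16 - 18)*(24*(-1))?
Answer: 1029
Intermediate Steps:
u(g) = 213
j = 816 (j = -34*(-24) = 816)
j + u(-127) = 816 + 213 = 1029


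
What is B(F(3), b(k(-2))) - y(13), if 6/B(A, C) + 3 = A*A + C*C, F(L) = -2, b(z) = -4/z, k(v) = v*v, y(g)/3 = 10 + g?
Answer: -66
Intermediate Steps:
y(g) = 30 + 3*g (y(g) = 3*(10 + g) = 30 + 3*g)
k(v) = v²
B(A, C) = 6/(-3 + A² + C²) (B(A, C) = 6/(-3 + (A*A + C*C)) = 6/(-3 + (A² + C²)) = 6/(-3 + A² + C²))
B(F(3), b(k(-2))) - y(13) = 6/(-3 + (-2)² + (-4/((-2)²))²) - (30 + 3*13) = 6/(-3 + 4 + (-4/4)²) - (30 + 39) = 6/(-3 + 4 + (-4*¼)²) - 1*69 = 6/(-3 + 4 + (-1)²) - 69 = 6/(-3 + 4 + 1) - 69 = 6/2 - 69 = 6*(½) - 69 = 3 - 69 = -66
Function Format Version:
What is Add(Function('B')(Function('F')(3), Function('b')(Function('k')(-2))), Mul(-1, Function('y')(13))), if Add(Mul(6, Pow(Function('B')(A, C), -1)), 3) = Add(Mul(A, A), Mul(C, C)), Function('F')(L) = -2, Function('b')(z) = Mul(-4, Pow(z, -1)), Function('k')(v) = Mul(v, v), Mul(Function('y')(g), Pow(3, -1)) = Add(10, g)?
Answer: -66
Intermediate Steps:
Function('y')(g) = Add(30, Mul(3, g)) (Function('y')(g) = Mul(3, Add(10, g)) = Add(30, Mul(3, g)))
Function('k')(v) = Pow(v, 2)
Function('B')(A, C) = Mul(6, Pow(Add(-3, Pow(A, 2), Pow(C, 2)), -1)) (Function('B')(A, C) = Mul(6, Pow(Add(-3, Add(Mul(A, A), Mul(C, C))), -1)) = Mul(6, Pow(Add(-3, Add(Pow(A, 2), Pow(C, 2))), -1)) = Mul(6, Pow(Add(-3, Pow(A, 2), Pow(C, 2)), -1)))
Add(Function('B')(Function('F')(3), Function('b')(Function('k')(-2))), Mul(-1, Function('y')(13))) = Add(Mul(6, Pow(Add(-3, Pow(-2, 2), Pow(Mul(-4, Pow(Pow(-2, 2), -1)), 2)), -1)), Mul(-1, Add(30, Mul(3, 13)))) = Add(Mul(6, Pow(Add(-3, 4, Pow(Mul(-4, Pow(4, -1)), 2)), -1)), Mul(-1, Add(30, 39))) = Add(Mul(6, Pow(Add(-3, 4, Pow(Mul(-4, Rational(1, 4)), 2)), -1)), Mul(-1, 69)) = Add(Mul(6, Pow(Add(-3, 4, Pow(-1, 2)), -1)), -69) = Add(Mul(6, Pow(Add(-3, 4, 1), -1)), -69) = Add(Mul(6, Pow(2, -1)), -69) = Add(Mul(6, Rational(1, 2)), -69) = Add(3, -69) = -66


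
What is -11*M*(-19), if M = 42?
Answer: 8778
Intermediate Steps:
-11*M*(-19) = -11*42*(-19) = -462*(-19) = 8778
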